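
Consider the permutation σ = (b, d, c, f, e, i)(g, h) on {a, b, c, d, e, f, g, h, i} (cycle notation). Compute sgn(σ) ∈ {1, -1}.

The cycle lengths are 6, 2, 1.
A cycle is odd iff its length is even; σ has 2 even-length cycles, so sgn(σ) = (−1)^2 and σ is even.

1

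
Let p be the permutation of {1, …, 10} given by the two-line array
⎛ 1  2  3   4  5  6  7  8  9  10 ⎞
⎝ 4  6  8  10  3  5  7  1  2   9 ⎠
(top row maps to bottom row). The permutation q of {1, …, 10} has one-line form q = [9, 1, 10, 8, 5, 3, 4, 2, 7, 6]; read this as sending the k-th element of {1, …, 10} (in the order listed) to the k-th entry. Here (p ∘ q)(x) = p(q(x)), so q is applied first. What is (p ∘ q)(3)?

q(3) = 10, then p(10) = 9; composing gives (p ∘ q)(3) = 9.

9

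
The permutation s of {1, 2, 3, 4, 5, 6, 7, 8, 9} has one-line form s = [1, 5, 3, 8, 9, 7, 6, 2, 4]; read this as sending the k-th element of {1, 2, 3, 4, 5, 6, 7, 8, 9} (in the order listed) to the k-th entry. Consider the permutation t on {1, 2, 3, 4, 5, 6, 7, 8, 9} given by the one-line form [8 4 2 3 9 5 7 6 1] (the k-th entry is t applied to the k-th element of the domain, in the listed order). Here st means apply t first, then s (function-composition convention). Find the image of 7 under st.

6

First apply t: t(7) = 7, then s(7) = 6. Thus (st)(7) = 6.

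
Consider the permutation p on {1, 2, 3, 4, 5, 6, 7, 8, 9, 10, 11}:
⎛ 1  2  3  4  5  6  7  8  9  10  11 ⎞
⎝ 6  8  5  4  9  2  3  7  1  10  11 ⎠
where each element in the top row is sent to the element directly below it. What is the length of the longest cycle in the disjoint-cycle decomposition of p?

8

Decomposing into disjoint cycles gives (1, 6, 2, 8, 7, 3, 5, 9); the longest has length 8.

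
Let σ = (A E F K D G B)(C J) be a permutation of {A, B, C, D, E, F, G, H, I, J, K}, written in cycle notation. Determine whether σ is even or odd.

The cycle lengths are 7, 2, 1, 1.
A cycle of length ℓ contributes ℓ−1 transpositions, so σ is a product of 6 + 1 = 7 transpositions — odd.

odd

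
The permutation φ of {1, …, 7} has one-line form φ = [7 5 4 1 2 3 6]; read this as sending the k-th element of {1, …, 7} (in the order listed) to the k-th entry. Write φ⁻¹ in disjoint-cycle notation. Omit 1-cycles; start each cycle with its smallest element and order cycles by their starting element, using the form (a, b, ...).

(1, 4, 3, 6, 7)(2, 5)

The cycle decomposition of φ is (1, 7, 6, 3, 4)(2, 5).
Reversing each cycle (and rotating so the smallest element leads) gives φ⁻¹ = (1, 4, 3, 6, 7)(2, 5).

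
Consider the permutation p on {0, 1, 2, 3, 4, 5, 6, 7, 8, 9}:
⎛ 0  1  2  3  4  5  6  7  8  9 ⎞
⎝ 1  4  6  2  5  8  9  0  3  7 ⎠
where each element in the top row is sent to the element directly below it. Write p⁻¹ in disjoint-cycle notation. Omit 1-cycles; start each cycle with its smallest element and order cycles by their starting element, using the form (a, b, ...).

The cycle decomposition of p is (0, 1, 4, 5, 8, 3, 2, 6, 9, 7).
The inverse reverses every cycle; in canonical form, p⁻¹ = (0, 7, 9, 6, 2, 3, 8, 5, 4, 1).

(0, 7, 9, 6, 2, 3, 8, 5, 4, 1)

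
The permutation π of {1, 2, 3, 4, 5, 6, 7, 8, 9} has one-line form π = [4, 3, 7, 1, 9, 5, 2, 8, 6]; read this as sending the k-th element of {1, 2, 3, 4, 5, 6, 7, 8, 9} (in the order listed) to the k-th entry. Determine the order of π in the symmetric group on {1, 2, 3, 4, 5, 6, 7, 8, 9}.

Writing π as disjoint cycles, the cycle lengths are 3, 3, 2, 1.
The order is lcm(3, 3, 2) = 6.

6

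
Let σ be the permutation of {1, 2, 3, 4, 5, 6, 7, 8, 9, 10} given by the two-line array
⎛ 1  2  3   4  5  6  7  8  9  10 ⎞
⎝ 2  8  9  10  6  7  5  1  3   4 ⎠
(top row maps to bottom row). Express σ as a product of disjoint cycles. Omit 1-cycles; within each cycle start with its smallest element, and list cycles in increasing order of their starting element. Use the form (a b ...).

(1 2 8)(3 9)(4 10)(5 6 7)

Start at 1 and follow images: 1 → 2 → 8 → 1, giving the cycle (1 2 8).
Continuing from each remaining unvisited element yields (1 2 8)(3 9)(4 10)(5 6 7).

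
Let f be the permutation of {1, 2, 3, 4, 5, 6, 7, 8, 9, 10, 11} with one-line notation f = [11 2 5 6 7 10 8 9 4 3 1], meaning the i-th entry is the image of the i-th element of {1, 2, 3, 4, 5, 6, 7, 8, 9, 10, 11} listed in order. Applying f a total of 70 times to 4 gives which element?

8

Tracing 4 → 6 → … returns to 4 after 8 steps, so 4 lies in an 8-cycle (3 5 7 8 9 4 6 10).
Powers repeat with period 8 on this cycle, and 70 mod 8 = 6, so f^70(4) = f^6(4).
Advancing 6 steps from 4: 4 → 6 → 10 → 3 → 5 → 7 → 8.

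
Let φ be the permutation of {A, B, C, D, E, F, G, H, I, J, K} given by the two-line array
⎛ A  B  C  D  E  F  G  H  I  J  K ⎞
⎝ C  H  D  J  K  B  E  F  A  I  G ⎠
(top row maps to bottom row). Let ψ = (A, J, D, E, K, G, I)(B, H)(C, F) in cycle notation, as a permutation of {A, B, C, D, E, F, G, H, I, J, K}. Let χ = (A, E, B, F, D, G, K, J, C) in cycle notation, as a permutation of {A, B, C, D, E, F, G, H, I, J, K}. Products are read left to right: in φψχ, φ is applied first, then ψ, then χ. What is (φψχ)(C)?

(φψχ)(C) = χ(ψ(φ(C))). φ(C) = D, then ψ(D) = E, then χ(E) = B, so the result is B.

B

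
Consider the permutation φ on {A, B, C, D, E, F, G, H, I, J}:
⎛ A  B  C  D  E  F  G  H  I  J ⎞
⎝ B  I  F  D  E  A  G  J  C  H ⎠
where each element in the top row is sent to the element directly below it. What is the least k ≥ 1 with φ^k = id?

Decomposing into disjoint cycles gives cycle lengths 5, 2, 1, 1, 1.
The order of φ is the least common multiple of its cycle lengths: lcm(5, 2) = 10.

10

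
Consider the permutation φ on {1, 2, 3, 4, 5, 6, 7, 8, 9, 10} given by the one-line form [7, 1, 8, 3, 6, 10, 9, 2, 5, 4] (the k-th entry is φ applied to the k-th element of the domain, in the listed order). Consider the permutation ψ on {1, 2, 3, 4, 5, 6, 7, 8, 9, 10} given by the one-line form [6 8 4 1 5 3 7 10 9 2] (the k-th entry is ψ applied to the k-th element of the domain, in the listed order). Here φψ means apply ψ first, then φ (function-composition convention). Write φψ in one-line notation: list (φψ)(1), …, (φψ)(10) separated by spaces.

10 2 3 7 6 8 9 4 5 1

For each element, apply ψ then φ: 1 → 6 → 10; 2 → 8 → 2; 3 → 4 → 3; 4 → 1 → 7; 5 → 5 → 6; 6 → 3 → 8; 7 → 7 → 9; 8 → 10 → 4; 9 → 9 → 5; 10 → 2 → 1.
Collecting the images, φψ = [10 2 3 7 6 8 9 4 5 1].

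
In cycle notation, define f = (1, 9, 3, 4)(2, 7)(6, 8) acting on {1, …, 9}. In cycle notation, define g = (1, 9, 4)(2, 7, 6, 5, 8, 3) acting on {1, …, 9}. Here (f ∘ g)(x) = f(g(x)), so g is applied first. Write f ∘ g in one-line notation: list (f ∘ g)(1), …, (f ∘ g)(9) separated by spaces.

3 2 7 9 6 5 8 4 1

Chase each element through g then f: 1 → 9 → 3; 2 → 7 → 2; 3 → 2 → 7; 4 → 1 → 9; 5 → 8 → 6; 6 → 5 → 5; 7 → 6 → 8; 8 → 3 → 4; 9 → 4 → 1.
Collecting the images, f ∘ g = [3 2 7 9 6 5 8 4 1].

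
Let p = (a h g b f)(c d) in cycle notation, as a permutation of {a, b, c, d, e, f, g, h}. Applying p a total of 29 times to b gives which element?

b lies in the 5-cycle (a h g b f).
Powers repeat with period 5 on this cycle, and 29 mod 5 = 4, so p^29(b) = p^4(b).
Advancing 4 steps from b: b → f → a → h → g.

g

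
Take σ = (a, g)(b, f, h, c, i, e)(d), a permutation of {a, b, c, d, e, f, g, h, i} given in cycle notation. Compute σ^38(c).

c lies in the 6-cycle (b, f, h, c, i, e).
On a 6-cycle, σ^6 is the identity, so σ^38 = σ^2 there (38 ≡ 2 mod 6).
Stepping 2 places around the cycle: c → i → e.

e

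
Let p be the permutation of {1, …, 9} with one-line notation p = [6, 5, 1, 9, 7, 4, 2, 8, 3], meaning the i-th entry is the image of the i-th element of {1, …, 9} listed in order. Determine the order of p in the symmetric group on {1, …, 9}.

Writing p as disjoint cycles, the cycle lengths are 5, 3, 1.
Since disjoint cycles commute, ord(p) = lcm(5, 3) = 15.

15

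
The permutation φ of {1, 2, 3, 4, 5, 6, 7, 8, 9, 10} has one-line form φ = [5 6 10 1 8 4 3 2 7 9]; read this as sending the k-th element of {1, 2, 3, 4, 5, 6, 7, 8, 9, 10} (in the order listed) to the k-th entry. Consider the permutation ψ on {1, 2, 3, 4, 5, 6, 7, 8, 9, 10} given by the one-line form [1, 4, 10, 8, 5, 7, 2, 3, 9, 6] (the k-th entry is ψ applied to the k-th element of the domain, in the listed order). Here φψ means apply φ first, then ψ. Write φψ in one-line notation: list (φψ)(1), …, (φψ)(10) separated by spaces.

Chase each element through φ then ψ: 1 → 5 → 5; 2 → 6 → 7; 3 → 10 → 6; 4 → 1 → 1; 5 → 8 → 3; 6 → 4 → 8; 7 → 3 → 10; 8 → 2 → 4; 9 → 7 → 2; 10 → 9 → 9.
Collecting the images, φψ = [5 7 6 1 3 8 10 4 2 9].

5 7 6 1 3 8 10 4 2 9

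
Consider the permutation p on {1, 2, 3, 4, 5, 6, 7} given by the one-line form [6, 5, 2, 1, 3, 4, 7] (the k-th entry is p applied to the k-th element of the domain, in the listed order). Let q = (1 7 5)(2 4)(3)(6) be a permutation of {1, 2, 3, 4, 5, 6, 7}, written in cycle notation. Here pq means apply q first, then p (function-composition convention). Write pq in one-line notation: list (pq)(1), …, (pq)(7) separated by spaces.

For each element, apply q then p: 1 → 7 → 7; 2 → 4 → 1; 3 → 3 → 2; 4 → 2 → 5; 5 → 1 → 6; 6 → 6 → 4; 7 → 5 → 3.
So pq in one-line form is 7 1 2 5 6 4 3.

7 1 2 5 6 4 3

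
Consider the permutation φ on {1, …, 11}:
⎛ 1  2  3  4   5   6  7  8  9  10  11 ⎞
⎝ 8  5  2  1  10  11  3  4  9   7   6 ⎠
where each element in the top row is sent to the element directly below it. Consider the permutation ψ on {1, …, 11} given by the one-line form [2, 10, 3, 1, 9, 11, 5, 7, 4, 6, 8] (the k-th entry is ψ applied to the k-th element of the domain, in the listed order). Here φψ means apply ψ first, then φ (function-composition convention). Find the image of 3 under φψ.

2

(φψ)(3) = φ(ψ(3)). ψ(3) = 3, then φ(3) = 2. So (φψ)(3) = 2.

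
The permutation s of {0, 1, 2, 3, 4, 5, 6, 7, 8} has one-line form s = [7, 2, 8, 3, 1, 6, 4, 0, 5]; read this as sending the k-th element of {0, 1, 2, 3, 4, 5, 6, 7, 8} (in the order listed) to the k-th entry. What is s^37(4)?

Tracing 4 → 1 → … returns to 4 after 6 steps, so 4 lies in a 6-cycle (1 2 8 5 6 4).
Since the cycle has length 6, s^37 acts on it the same as s^1 (37 mod 6 = 1).
Stepping 1 place around the cycle: 4 → 1.

1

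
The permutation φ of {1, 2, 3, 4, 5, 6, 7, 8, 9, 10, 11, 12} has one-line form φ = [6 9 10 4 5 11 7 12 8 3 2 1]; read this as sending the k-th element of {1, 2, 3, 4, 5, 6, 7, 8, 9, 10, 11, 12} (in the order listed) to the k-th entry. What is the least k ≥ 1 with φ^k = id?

14

The disjoint-cycle form of φ has cycle lengths 7, 2, 1, 1, 1.
The order of φ is the least common multiple of its cycle lengths: lcm(7, 2) = 14.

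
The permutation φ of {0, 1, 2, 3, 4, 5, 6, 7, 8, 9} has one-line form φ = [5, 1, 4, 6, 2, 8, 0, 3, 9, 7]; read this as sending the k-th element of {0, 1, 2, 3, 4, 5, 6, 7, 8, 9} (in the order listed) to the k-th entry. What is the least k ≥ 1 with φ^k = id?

The disjoint-cycle form of φ has cycle lengths 7, 2, 1.
The order is lcm(7, 2) = 14.

14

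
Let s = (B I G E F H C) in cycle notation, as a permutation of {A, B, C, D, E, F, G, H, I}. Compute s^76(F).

F lies in the 7-cycle (B I G E F H C).
On a 7-cycle, s^7 is the identity, so s^76 = s^6 there (76 ≡ 6 mod 7).
Advancing 6 steps from F: F → H → C → B → I → G → E.

E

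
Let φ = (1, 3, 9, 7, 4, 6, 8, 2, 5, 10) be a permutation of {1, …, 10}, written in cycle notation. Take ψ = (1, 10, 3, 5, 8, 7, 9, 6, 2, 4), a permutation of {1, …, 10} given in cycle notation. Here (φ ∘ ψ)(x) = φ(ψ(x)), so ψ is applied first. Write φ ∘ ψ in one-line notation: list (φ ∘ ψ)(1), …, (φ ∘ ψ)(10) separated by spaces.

1 6 10 3 2 5 7 4 8 9

(φ ∘ ψ)(x) = φ(ψ(x)). Computing each image: φ(ψ(1)) = φ(10) = 1, φ(ψ(2)) = φ(4) = 6, φ(ψ(3)) = φ(5) = 10, φ(ψ(4)) = φ(1) = 3, φ(ψ(5)) = φ(8) = 2, φ(ψ(6)) = φ(2) = 5, φ(ψ(7)) = φ(9) = 7, φ(ψ(8)) = φ(7) = 4, φ(ψ(9)) = φ(6) = 8, φ(ψ(10)) = φ(3) = 9.
Hence φ ∘ ψ = [1 6 10 3 2 5 7 4 8 9].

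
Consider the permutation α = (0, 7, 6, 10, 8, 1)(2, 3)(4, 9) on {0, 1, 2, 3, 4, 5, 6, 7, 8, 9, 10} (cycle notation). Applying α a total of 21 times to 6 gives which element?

6 lies in the 6-cycle (0, 7, 6, 10, 8, 1).
Since the cycle has length 6, α^21 acts on it the same as α^3 (21 mod 6 = 3).
Advancing 3 steps from 6: 6 → 10 → 8 → 1.

1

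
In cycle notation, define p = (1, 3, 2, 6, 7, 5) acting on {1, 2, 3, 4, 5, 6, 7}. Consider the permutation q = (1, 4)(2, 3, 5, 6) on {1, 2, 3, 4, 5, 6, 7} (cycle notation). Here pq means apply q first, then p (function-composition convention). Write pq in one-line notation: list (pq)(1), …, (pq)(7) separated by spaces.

4 2 1 3 7 6 5

For each element, apply q then p: 1 → 4 → 4; 2 → 3 → 2; 3 → 5 → 1; 4 → 1 → 3; 5 → 6 → 7; 6 → 2 → 6; 7 → 7 → 5.
So pq in one-line form is 4 2 1 3 7 6 5.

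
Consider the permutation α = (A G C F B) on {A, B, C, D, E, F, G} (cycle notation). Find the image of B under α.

In the cycle (A G C F B), B is followed by A, so α(B) = A.

A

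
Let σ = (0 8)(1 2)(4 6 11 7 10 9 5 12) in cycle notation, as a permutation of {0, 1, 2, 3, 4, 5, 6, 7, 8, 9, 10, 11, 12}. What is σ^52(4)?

10

4 lies in the 8-cycle (4 6 11 7 10 9 5 12).
Powers repeat with period 8 on this cycle, and 52 mod 8 = 4, so σ^52(4) = σ^4(4).
Advancing 4 steps from 4: 4 → 6 → 11 → 7 → 10.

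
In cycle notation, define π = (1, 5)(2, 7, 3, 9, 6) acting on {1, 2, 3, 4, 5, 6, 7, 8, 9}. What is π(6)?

6 appears in (2, 7, 3, 9, 6); the next entry (wrapping around) is 2.

2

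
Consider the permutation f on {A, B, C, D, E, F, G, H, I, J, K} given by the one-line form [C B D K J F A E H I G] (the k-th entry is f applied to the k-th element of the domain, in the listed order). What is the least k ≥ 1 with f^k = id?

20

Decomposing into disjoint cycles gives cycle lengths 5, 4, 1, 1.
Since disjoint cycles commute, ord(f) = lcm(5, 4) = 20.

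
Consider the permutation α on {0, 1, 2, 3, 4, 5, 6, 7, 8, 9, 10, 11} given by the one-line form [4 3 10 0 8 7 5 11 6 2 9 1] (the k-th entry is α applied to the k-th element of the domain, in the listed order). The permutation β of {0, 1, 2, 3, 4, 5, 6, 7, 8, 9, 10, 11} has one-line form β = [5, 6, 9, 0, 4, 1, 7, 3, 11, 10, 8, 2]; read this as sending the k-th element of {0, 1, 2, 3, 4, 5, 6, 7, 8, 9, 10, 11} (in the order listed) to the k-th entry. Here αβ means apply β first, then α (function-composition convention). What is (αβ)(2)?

β(2) = 9, then α(9) = 2; composing gives (αβ)(2) = 2.

2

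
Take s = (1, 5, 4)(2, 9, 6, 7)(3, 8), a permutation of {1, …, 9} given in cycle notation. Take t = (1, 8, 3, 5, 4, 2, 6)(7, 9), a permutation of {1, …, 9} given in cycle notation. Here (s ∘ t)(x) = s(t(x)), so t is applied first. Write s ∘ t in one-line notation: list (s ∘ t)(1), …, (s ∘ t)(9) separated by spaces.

(s ∘ t)(x) = s(t(x)). Computing each image: s(t(1)) = s(8) = 3, s(t(2)) = s(6) = 7, s(t(3)) = s(5) = 4, s(t(4)) = s(2) = 9, s(t(5)) = s(4) = 1, s(t(6)) = s(1) = 5, s(t(7)) = s(9) = 6, s(t(8)) = s(3) = 8, s(t(9)) = s(7) = 2.
Hence s ∘ t = [3 7 4 9 1 5 6 8 2].

3 7 4 9 1 5 6 8 2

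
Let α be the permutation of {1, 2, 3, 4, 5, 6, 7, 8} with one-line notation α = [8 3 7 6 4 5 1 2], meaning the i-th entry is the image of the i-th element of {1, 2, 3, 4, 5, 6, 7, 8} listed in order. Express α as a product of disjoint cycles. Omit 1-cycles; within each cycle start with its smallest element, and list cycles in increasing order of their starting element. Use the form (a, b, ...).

(1, 8, 2, 3, 7)(4, 6, 5)

From 1: 1 → 8 → 2 → 3 → 7 → 1, closing the cycle (1, 8, 2, 3, 7).
Continuing from each remaining unvisited element yields (1, 8, 2, 3, 7)(4, 6, 5).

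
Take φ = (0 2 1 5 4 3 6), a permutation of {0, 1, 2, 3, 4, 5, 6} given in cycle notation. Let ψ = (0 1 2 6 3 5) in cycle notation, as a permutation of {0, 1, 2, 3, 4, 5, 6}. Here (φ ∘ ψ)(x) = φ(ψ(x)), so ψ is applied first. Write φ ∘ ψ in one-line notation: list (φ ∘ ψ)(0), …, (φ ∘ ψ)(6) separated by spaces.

5 1 0 4 3 2 6

(φ ∘ ψ)(x) = φ(ψ(x)). Computing each image: φ(ψ(0)) = φ(1) = 5, φ(ψ(1)) = φ(2) = 1, φ(ψ(2)) = φ(6) = 0, φ(ψ(3)) = φ(5) = 4, φ(ψ(4)) = φ(4) = 3, φ(ψ(5)) = φ(0) = 2, φ(ψ(6)) = φ(3) = 6.
Hence φ ∘ ψ = [5 1 0 4 3 2 6].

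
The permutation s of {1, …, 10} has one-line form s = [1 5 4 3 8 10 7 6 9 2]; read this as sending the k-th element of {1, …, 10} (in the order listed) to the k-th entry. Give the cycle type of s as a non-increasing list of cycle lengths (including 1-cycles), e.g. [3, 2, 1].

[5, 2, 1, 1, 1]

The disjoint cycles are (1)(2, 5, 8, 6, 10)(3, 4)(7)(9), with lengths 5, 2, 1, 1, 1 in non-increasing order.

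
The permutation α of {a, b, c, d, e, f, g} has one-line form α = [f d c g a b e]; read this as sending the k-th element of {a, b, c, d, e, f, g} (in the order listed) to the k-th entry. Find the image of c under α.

c

c is element number 3 of the domain, and entry number 3 of the one-line form is c, so α(c) = c.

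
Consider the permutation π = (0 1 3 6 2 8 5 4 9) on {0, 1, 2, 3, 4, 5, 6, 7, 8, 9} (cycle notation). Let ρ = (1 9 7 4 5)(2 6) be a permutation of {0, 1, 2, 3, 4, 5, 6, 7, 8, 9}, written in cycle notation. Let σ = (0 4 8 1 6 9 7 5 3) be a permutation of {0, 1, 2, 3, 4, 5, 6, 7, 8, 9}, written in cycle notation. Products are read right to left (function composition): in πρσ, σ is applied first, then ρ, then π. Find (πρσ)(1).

8

Apply the permutations in order: σ(1) = 6, then ρ(6) = 2, then π(2) = 8. So (πρσ)(1) = 8.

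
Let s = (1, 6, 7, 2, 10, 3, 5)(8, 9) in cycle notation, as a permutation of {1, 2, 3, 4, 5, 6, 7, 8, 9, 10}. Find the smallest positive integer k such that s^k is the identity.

14

The disjoint cycles have lengths 7, 2, 1.
Since disjoint cycles commute, ord(s) = lcm(7, 2) = 14.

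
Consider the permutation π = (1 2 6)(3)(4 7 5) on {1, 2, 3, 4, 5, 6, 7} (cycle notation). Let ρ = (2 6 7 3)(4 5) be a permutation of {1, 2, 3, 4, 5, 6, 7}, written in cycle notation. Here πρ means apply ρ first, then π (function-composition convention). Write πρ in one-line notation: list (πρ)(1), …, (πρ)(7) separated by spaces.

2 1 6 4 7 5 3

For each element, apply ρ then π: 1 → 1 → 2; 2 → 6 → 1; 3 → 2 → 6; 4 → 5 → 4; 5 → 4 → 7; 6 → 7 → 5; 7 → 3 → 3.
Collecting the images, πρ = [2 1 6 4 7 5 3].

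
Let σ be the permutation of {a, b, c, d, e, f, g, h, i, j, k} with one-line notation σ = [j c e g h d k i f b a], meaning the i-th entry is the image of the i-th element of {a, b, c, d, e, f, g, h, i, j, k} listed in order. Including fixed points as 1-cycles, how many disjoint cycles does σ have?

The cycle decomposition is (a, j, b, c, e, h, i, f, d, g, k), which has 1 cycle (counting 1-cycles).

1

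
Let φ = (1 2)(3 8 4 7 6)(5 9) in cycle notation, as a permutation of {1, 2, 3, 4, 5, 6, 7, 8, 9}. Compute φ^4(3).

6

3 lies in the 5-cycle (3 8 4 7 6).
Advancing 4 steps from 3: 3 → 8 → 4 → 7 → 6.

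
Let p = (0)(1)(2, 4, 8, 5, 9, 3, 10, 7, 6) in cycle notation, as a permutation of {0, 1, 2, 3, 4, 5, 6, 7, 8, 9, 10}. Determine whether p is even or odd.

even

The cycle lengths are 9, 1, 1.
A cycle is odd iff its length is even; p has 0 even-length cycles, so sgn(p) = (−1)^0 and p is even.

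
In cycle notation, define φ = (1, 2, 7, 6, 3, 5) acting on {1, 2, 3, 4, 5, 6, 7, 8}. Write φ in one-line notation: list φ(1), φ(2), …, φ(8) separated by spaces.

Each element maps to the next entry in its cycle (wrapping to the front): 1→2, 2→7, 3→5, 4→4, 5→1, 6→3, 7→6, 8→8.
So the one-line form is 2 7 5 4 1 3 6 8.

2 7 5 4 1 3 6 8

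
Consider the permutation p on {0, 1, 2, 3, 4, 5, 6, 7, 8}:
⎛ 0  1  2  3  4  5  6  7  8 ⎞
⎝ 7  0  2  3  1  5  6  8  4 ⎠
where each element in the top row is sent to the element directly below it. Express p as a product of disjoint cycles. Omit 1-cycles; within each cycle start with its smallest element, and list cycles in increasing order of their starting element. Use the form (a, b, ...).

Start at 0 and follow images: 0 → 7 → 8 → 4 → 1 → 0, giving the cycle (0, 7, 8, 4, 1).
Continuing from each remaining unvisited element yields (0, 7, 8, 4, 1).

(0, 7, 8, 4, 1)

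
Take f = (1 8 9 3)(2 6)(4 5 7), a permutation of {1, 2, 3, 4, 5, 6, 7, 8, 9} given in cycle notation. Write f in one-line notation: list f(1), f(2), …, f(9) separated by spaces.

Reading each image from the cycles: 1→8, 2→6, 3→1, 4→5, 5→7, 6→2, 7→4, 8→9, 9→3.
Listing these in domain order gives 8 6 1 5 7 2 4 9 3.

8 6 1 5 7 2 4 9 3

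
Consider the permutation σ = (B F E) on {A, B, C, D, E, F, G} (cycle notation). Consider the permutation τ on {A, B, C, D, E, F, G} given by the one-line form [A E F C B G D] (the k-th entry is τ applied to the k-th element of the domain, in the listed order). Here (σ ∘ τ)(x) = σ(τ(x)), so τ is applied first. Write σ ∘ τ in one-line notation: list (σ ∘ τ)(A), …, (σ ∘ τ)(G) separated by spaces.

A B E C F G D

Chase each element through τ then σ: A → A → A; B → E → B; C → F → E; D → C → C; E → B → F; F → G → G; G → D → D.
So σ ∘ τ in one-line form is A B E C F G D.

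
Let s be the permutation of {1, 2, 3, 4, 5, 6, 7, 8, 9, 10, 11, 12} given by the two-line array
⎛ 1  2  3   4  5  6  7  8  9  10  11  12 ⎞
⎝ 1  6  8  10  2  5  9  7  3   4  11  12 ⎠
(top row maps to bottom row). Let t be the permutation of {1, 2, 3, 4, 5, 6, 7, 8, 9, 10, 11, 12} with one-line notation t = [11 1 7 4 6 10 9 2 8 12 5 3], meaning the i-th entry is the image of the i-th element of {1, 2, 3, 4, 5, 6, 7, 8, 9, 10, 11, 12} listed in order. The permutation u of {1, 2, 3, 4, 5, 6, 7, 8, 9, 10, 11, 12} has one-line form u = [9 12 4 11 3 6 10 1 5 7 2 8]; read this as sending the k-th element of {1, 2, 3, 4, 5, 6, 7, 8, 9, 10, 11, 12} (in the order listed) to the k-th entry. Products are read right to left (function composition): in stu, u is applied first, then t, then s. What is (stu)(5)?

9

Chase 5: u(5) = 3; t(3) = 7; s(7) = 9. Hence (stu)(5) = 9.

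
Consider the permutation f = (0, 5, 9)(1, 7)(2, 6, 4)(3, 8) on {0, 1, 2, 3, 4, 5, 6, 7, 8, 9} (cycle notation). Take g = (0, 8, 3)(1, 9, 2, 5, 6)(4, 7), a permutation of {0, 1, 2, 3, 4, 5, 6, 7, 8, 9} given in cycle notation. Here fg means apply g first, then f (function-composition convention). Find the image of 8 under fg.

8

(fg)(8) = f(g(8)). g(8) = 3, then f(3) = 8. So (fg)(8) = 8.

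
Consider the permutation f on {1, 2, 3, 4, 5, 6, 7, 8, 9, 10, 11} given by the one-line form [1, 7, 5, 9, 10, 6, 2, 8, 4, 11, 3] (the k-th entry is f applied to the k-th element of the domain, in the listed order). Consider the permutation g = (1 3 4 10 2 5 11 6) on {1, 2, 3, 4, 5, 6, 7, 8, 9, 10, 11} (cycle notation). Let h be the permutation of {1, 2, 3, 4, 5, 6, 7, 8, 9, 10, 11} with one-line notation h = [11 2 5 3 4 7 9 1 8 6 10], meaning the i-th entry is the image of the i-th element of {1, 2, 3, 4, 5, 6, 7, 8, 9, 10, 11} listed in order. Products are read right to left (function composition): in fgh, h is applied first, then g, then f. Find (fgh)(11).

(fgh)(11) = f(g(h(11))). h(11) = 10, then g(10) = 2, then f(2) = 7, so the result is 7.

7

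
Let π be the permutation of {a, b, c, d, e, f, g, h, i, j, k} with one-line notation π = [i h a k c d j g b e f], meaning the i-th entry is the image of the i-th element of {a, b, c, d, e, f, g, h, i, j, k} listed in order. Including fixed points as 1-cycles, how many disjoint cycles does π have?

2

The cycle decomposition is (a, i, b, h, g, j, e, c)(d, k, f), which has 2 cycles (counting 1-cycles).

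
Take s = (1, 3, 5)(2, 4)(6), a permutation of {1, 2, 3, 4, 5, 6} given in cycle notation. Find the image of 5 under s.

1

5 appears in (1, 3, 5); the next entry (wrapping around) is 1.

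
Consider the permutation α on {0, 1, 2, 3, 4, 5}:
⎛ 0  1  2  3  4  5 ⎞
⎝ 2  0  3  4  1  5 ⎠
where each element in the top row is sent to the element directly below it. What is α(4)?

1

The entry below 4 in the array is 1, so α(4) = 1.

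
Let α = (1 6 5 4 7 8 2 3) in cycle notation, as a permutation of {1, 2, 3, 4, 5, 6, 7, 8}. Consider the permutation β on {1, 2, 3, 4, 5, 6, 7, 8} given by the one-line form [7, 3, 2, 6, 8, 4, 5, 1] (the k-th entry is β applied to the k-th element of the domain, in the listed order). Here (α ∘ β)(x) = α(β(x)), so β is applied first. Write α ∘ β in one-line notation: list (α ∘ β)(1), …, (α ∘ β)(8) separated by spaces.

8 1 3 5 2 7 4 6

(α ∘ β)(x) = α(β(x)). Computing each image: α(β(1)) = α(7) = 8, α(β(2)) = α(3) = 1, α(β(3)) = α(2) = 3, α(β(4)) = α(6) = 5, α(β(5)) = α(8) = 2, α(β(6)) = α(4) = 7, α(β(7)) = α(5) = 4, α(β(8)) = α(1) = 6.
Hence α ∘ β = [8 1 3 5 2 7 4 6].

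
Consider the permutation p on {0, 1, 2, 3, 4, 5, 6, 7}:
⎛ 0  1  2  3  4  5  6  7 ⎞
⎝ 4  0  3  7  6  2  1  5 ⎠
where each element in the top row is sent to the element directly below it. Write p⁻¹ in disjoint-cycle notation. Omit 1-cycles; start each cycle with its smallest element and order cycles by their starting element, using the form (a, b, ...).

First write p in disjoint cycles: (0, 4, 6, 1)(2, 3, 7, 5).
Reversing each cycle (and rotating so the smallest element leads) gives p⁻¹ = (0, 1, 6, 4)(2, 5, 7, 3).

(0, 1, 6, 4)(2, 5, 7, 3)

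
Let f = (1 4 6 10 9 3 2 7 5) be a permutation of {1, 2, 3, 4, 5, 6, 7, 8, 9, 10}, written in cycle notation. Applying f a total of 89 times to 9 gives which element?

10

9 lies in the 9-cycle (1 4 6 10 9 3 2 7 5).
Since the cycle has length 9, f^89 acts on it the same as f^8 (89 mod 9 = 8).
Advancing 8 steps from 9: 9 → 3 → 2 → 7 → 5 → 1 → 4 → 6 → 10.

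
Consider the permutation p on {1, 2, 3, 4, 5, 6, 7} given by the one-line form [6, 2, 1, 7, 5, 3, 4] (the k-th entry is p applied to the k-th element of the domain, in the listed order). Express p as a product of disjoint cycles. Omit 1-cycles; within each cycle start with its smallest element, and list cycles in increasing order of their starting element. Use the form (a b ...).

(1 6 3)(4 7)

From 1: 1 → 6 → 3 → 1, closing the cycle (1 6 3).
Continuing from each remaining unvisited element yields (1 6 3)(4 7).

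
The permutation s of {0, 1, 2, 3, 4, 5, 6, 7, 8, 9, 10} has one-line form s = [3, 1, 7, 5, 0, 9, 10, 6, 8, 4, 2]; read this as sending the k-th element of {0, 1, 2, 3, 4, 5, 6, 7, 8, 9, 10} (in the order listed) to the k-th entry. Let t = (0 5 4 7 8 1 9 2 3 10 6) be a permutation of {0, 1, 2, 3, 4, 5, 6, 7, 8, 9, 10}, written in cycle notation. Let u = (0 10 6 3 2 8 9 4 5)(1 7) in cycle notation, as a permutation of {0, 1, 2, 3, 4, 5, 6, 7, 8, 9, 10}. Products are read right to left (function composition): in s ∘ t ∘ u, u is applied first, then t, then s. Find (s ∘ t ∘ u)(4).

Apply the permutations in order: u(4) = 5, then t(5) = 4, then s(4) = 0. So (s ∘ t ∘ u)(4) = 0.

0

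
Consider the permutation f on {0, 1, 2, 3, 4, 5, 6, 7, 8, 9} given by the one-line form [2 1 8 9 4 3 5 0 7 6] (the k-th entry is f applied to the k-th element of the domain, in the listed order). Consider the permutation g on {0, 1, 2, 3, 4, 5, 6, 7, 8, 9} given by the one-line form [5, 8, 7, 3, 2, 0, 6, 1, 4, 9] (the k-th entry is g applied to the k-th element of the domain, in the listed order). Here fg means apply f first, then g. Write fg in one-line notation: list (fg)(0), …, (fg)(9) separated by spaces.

(fg)(x) = g(f(x)). Computing each image: g(f(0)) = g(2) = 7, g(f(1)) = g(1) = 8, g(f(2)) = g(8) = 4, g(f(3)) = g(9) = 9, g(f(4)) = g(4) = 2, g(f(5)) = g(3) = 3, g(f(6)) = g(5) = 0, g(f(7)) = g(0) = 5, g(f(8)) = g(7) = 1, g(f(9)) = g(6) = 6.
Hence fg = [7 8 4 9 2 3 0 5 1 6].

7 8 4 9 2 3 0 5 1 6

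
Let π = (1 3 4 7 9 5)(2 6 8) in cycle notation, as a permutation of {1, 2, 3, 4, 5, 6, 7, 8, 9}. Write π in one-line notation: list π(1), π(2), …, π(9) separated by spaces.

3 6 4 7 1 8 9 2 5

Each element maps to the next entry in its cycle (wrapping to the front): 1→3, 2→6, 3→4, 4→7, 5→1, 6→8, 7→9, 8→2, 9→5.
So the one-line form is 3 6 4 7 1 8 9 2 5.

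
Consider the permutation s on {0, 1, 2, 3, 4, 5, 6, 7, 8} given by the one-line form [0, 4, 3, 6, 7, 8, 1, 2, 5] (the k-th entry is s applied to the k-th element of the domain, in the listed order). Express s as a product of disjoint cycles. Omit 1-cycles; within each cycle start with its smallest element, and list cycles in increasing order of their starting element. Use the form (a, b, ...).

(1, 4, 7, 2, 3, 6)(5, 8)

From 1: 1 → 4 → 7 → 2 → 3 → 6 → 1, closing the cycle (1, 4, 7, 2, 3, 6).
Continuing from each remaining unvisited element yields (1, 4, 7, 2, 3, 6)(5, 8).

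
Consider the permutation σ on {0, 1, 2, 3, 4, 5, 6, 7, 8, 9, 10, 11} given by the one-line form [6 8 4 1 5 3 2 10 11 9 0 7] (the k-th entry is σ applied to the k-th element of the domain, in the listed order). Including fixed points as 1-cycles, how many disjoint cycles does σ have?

2

The cycle decomposition is (0 6 2 4 5 3 1 8 11 7 10)(9), which has 2 cycles (counting 1-cycles).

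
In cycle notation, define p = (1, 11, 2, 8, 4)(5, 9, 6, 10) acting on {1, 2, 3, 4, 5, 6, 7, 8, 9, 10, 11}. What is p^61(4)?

1

4 lies in the 5-cycle (1, 11, 2, 8, 4).
Powers repeat with period 5 on this cycle, and 61 mod 5 = 1, so p^61(4) = p^1(4).
Stepping 1 place around the cycle: 4 → 1.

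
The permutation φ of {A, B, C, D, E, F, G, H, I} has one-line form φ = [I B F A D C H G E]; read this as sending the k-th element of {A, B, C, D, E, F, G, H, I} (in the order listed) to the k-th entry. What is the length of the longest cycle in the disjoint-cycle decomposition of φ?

Decomposing into disjoint cycles gives (A I E D)(C F)(G H); the longest has length 4.

4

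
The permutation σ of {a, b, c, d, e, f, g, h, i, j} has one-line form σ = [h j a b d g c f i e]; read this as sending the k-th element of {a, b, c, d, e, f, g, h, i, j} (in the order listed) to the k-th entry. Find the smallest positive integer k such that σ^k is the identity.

20

Writing σ as disjoint cycles, the cycle lengths are 5, 4, 1.
The order is lcm(5, 4) = 20.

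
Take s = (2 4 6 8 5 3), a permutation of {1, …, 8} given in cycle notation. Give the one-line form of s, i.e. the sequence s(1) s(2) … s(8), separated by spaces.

Each element maps to the next entry in its cycle (wrapping to the front): 1→1, 2→4, 3→2, 4→6, 5→3, 6→8, 7→7, 8→5.
Listing these in domain order gives 1 4 2 6 3 8 7 5.

1 4 2 6 3 8 7 5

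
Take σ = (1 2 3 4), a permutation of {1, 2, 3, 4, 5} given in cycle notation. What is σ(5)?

5

5 does not appear in any cycle of σ, so it is a fixed point: σ(5) = 5.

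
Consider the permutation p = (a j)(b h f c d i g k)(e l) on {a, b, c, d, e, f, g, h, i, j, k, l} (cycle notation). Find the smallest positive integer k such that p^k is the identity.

The cycle type of p is (8, 2, 2).
Since disjoint cycles commute, ord(p) = lcm(8, 2, 2) = 8.

8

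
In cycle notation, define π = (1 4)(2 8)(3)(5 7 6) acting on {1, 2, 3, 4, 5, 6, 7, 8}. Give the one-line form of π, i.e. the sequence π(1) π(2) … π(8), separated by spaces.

Each element maps to the next entry in its cycle (wrapping to the front): 1→4, 2→8, 3→3, 4→1, 5→7, 6→5, 7→6, 8→2.
So the one-line form is 4 8 3 1 7 5 6 2.

4 8 3 1 7 5 6 2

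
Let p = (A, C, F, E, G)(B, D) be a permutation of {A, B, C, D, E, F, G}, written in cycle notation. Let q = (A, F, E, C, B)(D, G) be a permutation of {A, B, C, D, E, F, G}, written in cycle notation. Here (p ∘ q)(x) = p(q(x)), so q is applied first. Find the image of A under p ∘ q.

q(A) = F, then p(F) = E; composing gives (p ∘ q)(A) = E.

E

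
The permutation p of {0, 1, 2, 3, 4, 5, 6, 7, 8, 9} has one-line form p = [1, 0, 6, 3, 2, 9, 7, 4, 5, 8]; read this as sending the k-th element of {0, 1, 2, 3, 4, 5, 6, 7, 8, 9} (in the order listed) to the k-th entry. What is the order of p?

The disjoint-cycle form of p has cycle lengths 4, 3, 2, 1.
Since disjoint cycles commute, ord(p) = lcm(4, 3, 2) = 12.

12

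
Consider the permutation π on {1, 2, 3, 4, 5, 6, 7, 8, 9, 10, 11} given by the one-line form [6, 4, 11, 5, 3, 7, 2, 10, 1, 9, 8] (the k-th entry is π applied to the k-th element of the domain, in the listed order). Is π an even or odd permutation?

In disjoint-cycle form the cycle lengths are 11.
A cycle is odd iff its length is even; π has 0 even-length cycles, so sgn(π) = (−1)^0 and π is even.

even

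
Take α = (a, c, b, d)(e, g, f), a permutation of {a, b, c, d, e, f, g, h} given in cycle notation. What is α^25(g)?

f

g lies in the 3-cycle (e, g, f).
Since the cycle has length 3, α^25 acts on it the same as α^1 (25 mod 3 = 1).
Advancing 1 step from g: g → f.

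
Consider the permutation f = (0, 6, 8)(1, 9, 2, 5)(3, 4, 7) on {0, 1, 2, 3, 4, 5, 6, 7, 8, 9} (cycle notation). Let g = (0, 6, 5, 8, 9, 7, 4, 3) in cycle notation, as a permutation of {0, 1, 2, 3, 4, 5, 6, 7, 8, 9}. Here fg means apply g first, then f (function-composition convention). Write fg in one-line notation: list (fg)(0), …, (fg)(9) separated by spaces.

For each element, apply g then f: 0 → 6 → 8; 1 → 1 → 9; 2 → 2 → 5; 3 → 0 → 6; 4 → 3 → 4; 5 → 8 → 0; 6 → 5 → 1; 7 → 4 → 7; 8 → 9 → 2; 9 → 7 → 3.
Collecting the images, fg = [8 9 5 6 4 0 1 7 2 3].

8 9 5 6 4 0 1 7 2 3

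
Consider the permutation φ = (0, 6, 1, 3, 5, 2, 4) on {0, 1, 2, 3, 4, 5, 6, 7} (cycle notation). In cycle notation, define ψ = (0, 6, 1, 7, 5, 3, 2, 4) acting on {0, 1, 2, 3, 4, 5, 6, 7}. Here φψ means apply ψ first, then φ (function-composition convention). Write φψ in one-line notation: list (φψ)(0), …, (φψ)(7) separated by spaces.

1 7 0 4 6 5 3 2

For each element, apply ψ then φ: 0 → 6 → 1; 1 → 7 → 7; 2 → 4 → 0; 3 → 2 → 4; 4 → 0 → 6; 5 → 3 → 5; 6 → 1 → 3; 7 → 5 → 2.
So φψ in one-line form is 1 7 0 4 6 5 3 2.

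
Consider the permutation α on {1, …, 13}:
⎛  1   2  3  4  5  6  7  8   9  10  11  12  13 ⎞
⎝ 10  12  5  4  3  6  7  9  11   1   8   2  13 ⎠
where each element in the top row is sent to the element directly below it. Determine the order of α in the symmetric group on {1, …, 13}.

Decomposing into disjoint cycles gives cycle lengths 3, 2, 2, 2, 1, 1, 1, 1.
The order of α is the least common multiple of its cycle lengths: lcm(3, 2, 2, 2) = 6.

6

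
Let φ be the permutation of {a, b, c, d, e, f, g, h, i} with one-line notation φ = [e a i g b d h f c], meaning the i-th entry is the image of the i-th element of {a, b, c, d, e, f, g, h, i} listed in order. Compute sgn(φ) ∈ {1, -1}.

In disjoint-cycle form the cycle lengths are 4, 3, 2.
A cycle is odd iff its length is even; φ has 2 even-length cycles, so sgn(φ) = (−1)^2 and φ is even.

1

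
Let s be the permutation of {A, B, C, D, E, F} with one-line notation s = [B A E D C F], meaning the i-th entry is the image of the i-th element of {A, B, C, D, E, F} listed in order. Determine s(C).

C is element number 3 of the domain, and entry number 3 of the one-line form is E, so s(C) = E.

E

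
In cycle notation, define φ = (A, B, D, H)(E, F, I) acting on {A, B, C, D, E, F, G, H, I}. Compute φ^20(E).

E lies in the 3-cycle (E, F, I).
Powers repeat with period 3 on this cycle, and 20 mod 3 = 2, so φ^20(E) = φ^2(E).
Stepping 2 places around the cycle: E → F → I.

I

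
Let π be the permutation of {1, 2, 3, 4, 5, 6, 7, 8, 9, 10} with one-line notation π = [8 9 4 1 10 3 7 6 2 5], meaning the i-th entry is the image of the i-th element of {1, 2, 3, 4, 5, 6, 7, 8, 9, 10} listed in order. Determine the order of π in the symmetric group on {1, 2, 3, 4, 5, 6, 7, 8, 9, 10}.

10

Decomposing into disjoint cycles gives cycle lengths 5, 2, 2, 1.
The order is lcm(5, 2, 2) = 10.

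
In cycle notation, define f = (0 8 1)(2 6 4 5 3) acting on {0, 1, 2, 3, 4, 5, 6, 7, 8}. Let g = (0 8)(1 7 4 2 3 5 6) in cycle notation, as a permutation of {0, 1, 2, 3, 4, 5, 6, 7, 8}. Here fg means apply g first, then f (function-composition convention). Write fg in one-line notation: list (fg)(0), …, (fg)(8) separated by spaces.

Chase each element through g then f: 0 → 8 → 1; 1 → 7 → 7; 2 → 3 → 2; 3 → 5 → 3; 4 → 2 → 6; 5 → 6 → 4; 6 → 1 → 0; 7 → 4 → 5; 8 → 0 → 8.
So fg in one-line form is 1 7 2 3 6 4 0 5 8.

1 7 2 3 6 4 0 5 8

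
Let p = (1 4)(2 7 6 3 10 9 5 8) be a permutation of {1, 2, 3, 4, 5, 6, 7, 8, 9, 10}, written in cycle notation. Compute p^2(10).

5

10 lies in the 8-cycle (2 7 6 3 10 9 5 8).
Stepping 2 places around the cycle: 10 → 9 → 5.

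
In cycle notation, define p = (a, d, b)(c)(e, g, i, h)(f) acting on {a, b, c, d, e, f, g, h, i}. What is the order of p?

12

The disjoint cycles have lengths 4, 3, 1, 1.
Since disjoint cycles commute, ord(p) = lcm(4, 3) = 12.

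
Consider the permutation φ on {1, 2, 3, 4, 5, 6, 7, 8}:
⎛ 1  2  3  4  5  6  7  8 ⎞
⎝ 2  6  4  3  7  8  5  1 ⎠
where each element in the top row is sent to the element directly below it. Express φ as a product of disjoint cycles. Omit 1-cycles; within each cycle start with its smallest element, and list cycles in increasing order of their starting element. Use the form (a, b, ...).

From 1: 1 → 2 → 6 → 8 → 1, closing the cycle (1, 2, 6, 8).
Continuing from each remaining unvisited element yields (1, 2, 6, 8)(3, 4)(5, 7).

(1, 2, 6, 8)(3, 4)(5, 7)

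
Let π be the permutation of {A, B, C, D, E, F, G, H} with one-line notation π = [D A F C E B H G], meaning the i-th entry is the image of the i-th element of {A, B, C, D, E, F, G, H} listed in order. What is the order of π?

Writing π as disjoint cycles, the cycle lengths are 5, 2, 1.
The order of π is the least common multiple of its cycle lengths: lcm(5, 2) = 10.

10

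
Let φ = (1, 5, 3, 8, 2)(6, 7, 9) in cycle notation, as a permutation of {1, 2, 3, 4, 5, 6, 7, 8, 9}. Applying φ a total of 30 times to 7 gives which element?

7 lies in the 3-cycle (6, 7, 9).
On a 3-cycle, φ^3 is the identity, so φ^30 = φ^0 there (30 ≡ 0 mod 3).
So φ^30(7) = 7.

7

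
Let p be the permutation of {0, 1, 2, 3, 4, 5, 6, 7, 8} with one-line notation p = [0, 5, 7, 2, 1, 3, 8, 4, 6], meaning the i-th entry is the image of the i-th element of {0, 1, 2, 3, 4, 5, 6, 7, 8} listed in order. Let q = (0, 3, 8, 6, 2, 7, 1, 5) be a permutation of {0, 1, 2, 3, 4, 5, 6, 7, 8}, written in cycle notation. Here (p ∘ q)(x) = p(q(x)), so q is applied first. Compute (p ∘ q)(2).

q(2) = 7, then p(7) = 4; composing gives (p ∘ q)(2) = 4.

4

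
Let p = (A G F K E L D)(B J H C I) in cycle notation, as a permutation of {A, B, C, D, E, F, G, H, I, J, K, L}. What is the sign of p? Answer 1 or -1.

1

The cycle lengths are 7, 5.
A cycle of length ℓ contributes ℓ−1 transpositions, so p is a product of 6 + 4 = 10 transpositions — even.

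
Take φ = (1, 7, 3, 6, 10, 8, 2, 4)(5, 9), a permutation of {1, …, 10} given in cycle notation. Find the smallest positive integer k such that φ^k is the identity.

The disjoint cycles have lengths 8, 2.
The order of φ is the least common multiple of its cycle lengths: lcm(8, 2) = 8.

8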